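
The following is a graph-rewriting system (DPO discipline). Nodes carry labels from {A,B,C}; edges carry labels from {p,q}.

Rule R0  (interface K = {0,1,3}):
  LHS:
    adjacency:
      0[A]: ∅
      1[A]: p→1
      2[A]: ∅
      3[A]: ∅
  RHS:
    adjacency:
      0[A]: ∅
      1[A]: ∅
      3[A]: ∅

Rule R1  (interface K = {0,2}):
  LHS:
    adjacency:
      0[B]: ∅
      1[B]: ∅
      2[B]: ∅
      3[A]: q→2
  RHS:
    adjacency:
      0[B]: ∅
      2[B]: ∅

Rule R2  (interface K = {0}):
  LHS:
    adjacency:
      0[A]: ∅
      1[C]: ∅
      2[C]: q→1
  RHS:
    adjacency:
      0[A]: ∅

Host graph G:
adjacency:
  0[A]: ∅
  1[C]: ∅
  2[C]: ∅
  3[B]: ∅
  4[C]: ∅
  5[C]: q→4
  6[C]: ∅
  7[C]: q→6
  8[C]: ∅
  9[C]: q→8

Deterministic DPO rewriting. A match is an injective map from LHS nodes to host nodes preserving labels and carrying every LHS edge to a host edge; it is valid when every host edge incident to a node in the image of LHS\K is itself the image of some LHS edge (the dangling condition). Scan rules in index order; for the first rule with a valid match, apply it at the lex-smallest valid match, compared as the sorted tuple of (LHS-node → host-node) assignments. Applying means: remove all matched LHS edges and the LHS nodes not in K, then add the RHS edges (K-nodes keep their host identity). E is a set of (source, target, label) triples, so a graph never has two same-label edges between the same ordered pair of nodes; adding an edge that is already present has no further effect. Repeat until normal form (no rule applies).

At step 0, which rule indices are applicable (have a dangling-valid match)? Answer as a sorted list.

Answer: [R2]

Steps:
R0: no valid match — LHS pattern not found
R1: no valid match — LHS pattern not found
R2: 3 valid matches — {0↦0, 1↦4, 2↦5}, {0↦0, 1↦6, 2↦7}, {0↦0, 1↦8, 2↦9}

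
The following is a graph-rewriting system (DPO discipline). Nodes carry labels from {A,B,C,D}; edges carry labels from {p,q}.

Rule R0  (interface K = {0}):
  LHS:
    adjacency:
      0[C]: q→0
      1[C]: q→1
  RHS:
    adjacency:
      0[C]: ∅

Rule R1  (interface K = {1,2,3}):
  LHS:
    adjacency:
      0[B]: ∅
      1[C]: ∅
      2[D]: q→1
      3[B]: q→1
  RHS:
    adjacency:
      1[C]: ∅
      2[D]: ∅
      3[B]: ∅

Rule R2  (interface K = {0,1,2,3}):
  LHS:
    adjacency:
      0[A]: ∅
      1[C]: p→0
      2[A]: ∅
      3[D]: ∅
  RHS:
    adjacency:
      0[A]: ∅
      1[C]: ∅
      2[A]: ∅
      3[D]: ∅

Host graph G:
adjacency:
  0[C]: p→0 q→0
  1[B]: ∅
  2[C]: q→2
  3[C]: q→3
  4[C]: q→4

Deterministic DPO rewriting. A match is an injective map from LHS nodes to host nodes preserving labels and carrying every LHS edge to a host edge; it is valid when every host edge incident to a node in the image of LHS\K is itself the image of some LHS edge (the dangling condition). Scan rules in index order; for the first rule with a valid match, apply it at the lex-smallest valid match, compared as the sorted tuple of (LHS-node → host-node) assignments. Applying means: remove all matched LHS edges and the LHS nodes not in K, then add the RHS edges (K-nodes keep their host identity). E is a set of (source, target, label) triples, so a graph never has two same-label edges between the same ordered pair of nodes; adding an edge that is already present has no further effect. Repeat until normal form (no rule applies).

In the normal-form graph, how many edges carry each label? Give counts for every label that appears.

Answer: p:1

Rewrite trace:
initial: |V|=5 |E|=5  E = 0-p->0 0-q->0 2-q->2 3-q->3 4-q->4
step 1: apply R0 at {0↦0, 1↦2}  → |V|=4 |E|=3  E = 0-p->0 3-q->3 4-q->4
step 2: apply R0 at {0↦3, 1↦4}  → |V|=3 |E|=1  E = 0-p->0
normal form: no rule applies after step 2
NF edges: [(0, 0, 'p')]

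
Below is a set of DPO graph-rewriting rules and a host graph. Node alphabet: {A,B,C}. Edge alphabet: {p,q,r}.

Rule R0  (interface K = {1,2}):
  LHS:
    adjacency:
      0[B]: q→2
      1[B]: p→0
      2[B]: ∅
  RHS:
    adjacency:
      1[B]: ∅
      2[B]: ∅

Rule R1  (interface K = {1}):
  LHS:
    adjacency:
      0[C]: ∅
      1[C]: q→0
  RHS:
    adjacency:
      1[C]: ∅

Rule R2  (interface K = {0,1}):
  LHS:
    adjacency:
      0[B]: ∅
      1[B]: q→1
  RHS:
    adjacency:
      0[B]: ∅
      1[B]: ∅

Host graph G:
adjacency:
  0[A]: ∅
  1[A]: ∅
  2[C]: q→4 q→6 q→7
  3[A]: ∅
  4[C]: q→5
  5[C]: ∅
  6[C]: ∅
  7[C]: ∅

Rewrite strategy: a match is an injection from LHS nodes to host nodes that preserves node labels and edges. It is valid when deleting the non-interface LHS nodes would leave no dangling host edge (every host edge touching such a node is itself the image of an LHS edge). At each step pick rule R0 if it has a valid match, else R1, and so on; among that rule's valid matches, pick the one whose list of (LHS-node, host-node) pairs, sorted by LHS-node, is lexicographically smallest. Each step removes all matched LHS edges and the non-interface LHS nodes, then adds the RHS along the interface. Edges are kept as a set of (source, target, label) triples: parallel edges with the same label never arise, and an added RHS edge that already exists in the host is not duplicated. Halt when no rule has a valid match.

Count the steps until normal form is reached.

initial: |V|=8 |E|=4  E = 2-q->4 2-q->6 2-q->7 4-q->5
step 1: apply R1 at {0↦5, 1↦4}  → |V|=7 |E|=3  E = 2-q->4 2-q->6 2-q->7
step 2: apply R1 at {0↦4, 1↦2}  → |V|=6 |E|=2  E = 2-q->6 2-q->7
step 3: apply R1 at {0↦6, 1↦2}  → |V|=5 |E|=1  E = 2-q->7
step 4: apply R1 at {0↦7, 1↦2}  → |V|=4 |E|=0  E = ∅
normal form: no rule applies after step 4

Answer: 4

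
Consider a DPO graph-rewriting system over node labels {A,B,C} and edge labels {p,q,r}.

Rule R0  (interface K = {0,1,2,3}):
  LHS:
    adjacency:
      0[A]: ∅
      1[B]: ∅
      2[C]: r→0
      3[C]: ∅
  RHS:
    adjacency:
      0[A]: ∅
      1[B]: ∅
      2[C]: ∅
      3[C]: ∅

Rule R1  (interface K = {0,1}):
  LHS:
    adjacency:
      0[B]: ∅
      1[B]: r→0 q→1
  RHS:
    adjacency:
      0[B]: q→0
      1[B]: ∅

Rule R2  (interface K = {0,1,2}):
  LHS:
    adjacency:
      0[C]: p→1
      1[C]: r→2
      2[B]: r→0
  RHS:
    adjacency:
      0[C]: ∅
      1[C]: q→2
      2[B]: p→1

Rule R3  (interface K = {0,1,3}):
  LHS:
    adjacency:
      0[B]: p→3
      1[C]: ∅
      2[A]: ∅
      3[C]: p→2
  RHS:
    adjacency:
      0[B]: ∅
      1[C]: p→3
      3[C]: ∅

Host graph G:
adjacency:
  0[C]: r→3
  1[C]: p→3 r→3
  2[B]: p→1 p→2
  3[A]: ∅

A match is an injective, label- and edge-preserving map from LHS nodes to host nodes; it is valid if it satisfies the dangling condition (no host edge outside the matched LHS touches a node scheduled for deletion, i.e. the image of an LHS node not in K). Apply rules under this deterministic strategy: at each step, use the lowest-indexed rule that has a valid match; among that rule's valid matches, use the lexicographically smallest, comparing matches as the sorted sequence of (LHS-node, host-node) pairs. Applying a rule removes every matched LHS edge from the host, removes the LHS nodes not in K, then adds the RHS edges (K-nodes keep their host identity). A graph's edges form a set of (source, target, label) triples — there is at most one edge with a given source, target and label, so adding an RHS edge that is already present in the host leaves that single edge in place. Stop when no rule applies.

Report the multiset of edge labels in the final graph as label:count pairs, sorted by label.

[0] host  ⇒  4 nodes, 5 edges  {0-r->3 1-p->3 1-r->3 2-p->1 2-p->2}
[1] R0 @ {0↦3, 1↦2, 2↦0, 3↦1}  ⇒  4 nodes, 4 edges  {1-p->3 1-r->3 2-p->1 2-p->2}
[2] R0 @ {0↦3, 1↦2, 2↦1, 3↦0}  ⇒  4 nodes, 3 edges  {1-p->3 2-p->1 2-p->2}
[3] R3 @ {0↦2, 1↦0, 2↦3, 3↦1}  ⇒  3 nodes, 2 edges  {0-p->1 2-p->2}
halt: no rule applies after step 3
NF edges: [(0, 1, 'p'), (2, 2, 'p')]

Answer: p:2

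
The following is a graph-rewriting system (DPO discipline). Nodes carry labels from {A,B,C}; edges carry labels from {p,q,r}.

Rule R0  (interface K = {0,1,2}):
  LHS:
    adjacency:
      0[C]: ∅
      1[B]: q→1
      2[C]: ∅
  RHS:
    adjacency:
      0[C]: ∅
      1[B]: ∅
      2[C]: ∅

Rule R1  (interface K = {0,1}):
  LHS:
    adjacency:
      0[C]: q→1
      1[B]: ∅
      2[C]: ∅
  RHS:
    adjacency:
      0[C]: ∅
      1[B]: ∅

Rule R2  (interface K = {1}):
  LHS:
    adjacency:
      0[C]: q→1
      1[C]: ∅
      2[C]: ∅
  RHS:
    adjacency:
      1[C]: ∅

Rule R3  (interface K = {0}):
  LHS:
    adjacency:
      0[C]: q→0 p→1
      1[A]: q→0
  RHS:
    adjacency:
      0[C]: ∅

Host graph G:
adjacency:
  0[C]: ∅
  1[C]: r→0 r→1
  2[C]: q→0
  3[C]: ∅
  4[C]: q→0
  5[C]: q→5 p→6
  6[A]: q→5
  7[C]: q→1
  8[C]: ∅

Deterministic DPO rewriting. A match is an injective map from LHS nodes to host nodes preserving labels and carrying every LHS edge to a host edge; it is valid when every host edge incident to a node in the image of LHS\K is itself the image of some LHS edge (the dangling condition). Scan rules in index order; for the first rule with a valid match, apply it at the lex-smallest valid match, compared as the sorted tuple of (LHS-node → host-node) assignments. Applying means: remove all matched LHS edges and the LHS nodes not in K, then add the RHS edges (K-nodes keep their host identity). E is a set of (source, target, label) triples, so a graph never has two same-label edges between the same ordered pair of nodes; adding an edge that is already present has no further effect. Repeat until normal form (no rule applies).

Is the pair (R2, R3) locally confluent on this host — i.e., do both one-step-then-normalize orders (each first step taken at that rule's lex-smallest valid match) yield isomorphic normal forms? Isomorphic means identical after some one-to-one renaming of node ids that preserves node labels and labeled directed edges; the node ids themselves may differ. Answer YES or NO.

Answer: YES

Steps:
branch R2-first: apply at {0↦2, 1↦0, 2↦3} → |E|=7, then 3 more step(s) → NF |V|=2 |E|=2 V={0:C, 1:C} E=1-r->0 1-r->1
branch R3-first: apply at {0↦5, 1↦6} → |E|=5, then 3 more step(s) → NF |V|=2 |E|=2 V={0:C, 1:C} E=1-r->0 1-r->1
graphs isomorphic (equal up to label-preserving node renaming)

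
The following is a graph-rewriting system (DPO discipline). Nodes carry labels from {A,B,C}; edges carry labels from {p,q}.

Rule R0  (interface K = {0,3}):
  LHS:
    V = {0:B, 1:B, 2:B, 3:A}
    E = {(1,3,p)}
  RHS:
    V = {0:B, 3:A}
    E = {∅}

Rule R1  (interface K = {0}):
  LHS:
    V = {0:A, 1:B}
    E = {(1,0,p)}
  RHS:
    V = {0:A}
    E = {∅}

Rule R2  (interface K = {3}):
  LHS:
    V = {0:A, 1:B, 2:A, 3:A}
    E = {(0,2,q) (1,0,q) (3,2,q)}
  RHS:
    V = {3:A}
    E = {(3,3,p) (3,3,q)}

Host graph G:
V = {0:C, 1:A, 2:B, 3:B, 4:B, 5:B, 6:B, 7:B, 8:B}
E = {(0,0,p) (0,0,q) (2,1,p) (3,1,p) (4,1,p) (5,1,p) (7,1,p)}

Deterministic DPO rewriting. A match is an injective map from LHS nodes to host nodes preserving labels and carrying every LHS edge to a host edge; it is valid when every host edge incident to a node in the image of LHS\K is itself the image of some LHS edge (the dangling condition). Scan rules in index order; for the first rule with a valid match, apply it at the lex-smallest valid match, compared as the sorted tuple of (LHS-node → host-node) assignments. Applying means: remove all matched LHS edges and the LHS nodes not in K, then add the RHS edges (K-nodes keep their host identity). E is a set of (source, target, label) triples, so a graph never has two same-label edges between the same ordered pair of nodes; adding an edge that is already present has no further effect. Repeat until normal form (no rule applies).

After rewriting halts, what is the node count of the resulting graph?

Answer: 2

Rewrite trace:
initial: |V|=9 |E|=7  E = 0-p->0 0-q->0 2-p->1 3-p->1 4-p->1 5-p->1 7-p->1
step 1: apply R0 at {0↦2, 1↦3, 2↦6, 3↦1}  → |V|=7 |E|=6  E = 0-p->0 0-q->0 2-p->1 4-p->1 5-p->1 7-p->1
step 2: apply R0 at {0↦2, 1↦4, 2↦8, 3↦1}  → |V|=5 |E|=5  E = 0-p->0 0-q->0 2-p->1 5-p->1 7-p->1
step 3: apply R1 at {0↦1, 1↦2}  → |V|=4 |E|=4  E = 0-p->0 0-q->0 5-p->1 7-p->1
step 4: apply R1 at {0↦1, 1↦5}  → |V|=3 |E|=3  E = 0-p->0 0-q->0 7-p->1
step 5: apply R1 at {0↦1, 1↦7}  → |V|=2 |E|=2  E = 0-p->0 0-q->0
normal form: no rule applies after step 5
NF nodes: {0:C, 1:A}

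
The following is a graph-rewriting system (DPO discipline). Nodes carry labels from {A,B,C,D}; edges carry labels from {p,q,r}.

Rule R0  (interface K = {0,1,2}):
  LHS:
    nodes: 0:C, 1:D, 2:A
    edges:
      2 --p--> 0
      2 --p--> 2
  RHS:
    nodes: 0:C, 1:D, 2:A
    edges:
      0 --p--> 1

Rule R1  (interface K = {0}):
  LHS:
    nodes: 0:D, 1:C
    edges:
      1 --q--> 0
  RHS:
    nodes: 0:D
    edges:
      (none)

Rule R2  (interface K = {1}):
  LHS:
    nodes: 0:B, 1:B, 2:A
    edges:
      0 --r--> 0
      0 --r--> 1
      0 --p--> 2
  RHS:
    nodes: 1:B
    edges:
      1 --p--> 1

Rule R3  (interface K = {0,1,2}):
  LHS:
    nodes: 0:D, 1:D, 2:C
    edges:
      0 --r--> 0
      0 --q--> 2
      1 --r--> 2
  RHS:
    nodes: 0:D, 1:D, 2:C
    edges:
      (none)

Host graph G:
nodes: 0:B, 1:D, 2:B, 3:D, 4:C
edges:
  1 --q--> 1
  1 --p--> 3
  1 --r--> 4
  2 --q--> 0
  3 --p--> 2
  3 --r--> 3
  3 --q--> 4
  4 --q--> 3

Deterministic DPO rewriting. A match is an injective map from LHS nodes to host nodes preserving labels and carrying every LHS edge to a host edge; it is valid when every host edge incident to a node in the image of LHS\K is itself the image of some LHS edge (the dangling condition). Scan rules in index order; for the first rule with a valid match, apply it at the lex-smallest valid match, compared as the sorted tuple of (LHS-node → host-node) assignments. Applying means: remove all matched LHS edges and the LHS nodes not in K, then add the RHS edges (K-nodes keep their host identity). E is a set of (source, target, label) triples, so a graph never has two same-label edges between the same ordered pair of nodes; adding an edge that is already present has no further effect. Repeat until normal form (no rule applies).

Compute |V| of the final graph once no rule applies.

[0] host  ⇒  5 nodes, 8 edges  {1-q->1 1-p->3 1-r->4 2-q->0 3-p->2 3-r->3 3-q->4 4-q->3}
[1] R3 @ {0↦3, 1↦1, 2↦4}  ⇒  5 nodes, 5 edges  {1-q->1 1-p->3 2-q->0 3-p->2 4-q->3}
[2] R1 @ {0↦3, 1↦4}  ⇒  4 nodes, 4 edges  {1-q->1 1-p->3 2-q->0 3-p->2}
halt: no rule applies after step 2
NF nodes: {0:B, 1:D, 2:B, 3:D}

Answer: 4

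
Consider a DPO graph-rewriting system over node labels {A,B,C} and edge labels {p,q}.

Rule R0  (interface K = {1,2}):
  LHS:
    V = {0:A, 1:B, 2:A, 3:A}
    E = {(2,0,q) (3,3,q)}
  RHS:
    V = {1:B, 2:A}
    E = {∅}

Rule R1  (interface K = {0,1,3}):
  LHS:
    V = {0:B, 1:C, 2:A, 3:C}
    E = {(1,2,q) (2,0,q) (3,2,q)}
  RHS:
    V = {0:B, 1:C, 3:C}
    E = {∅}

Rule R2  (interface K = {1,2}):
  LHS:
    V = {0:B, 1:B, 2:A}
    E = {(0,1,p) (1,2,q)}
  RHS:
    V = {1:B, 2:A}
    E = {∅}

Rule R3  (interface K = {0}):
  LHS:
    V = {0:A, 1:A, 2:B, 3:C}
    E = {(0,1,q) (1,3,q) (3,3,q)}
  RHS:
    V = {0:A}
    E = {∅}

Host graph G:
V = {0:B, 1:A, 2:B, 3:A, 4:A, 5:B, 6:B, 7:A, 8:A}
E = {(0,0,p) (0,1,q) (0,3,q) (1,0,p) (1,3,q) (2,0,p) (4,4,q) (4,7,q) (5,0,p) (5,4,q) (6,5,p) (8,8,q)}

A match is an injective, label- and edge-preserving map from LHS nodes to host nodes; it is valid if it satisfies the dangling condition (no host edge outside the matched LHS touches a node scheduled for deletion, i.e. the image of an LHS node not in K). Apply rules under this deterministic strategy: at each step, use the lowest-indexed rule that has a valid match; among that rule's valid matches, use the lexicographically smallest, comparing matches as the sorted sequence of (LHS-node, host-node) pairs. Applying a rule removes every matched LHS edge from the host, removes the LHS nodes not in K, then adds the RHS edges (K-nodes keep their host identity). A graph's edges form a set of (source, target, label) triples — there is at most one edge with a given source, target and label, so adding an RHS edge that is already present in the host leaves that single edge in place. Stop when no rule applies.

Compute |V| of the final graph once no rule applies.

Answer: 2

Derivation:
initial: |V|=9 |E|=12  E = 0-p->0 0-q->1 0-q->3 1-p->0 1-q->3 2-p->0 4-q->4 4-q->7 5-p->0 5-q->4 6-p->5 8-q->8
step 1: apply R0 at {0↦7, 1↦0, 2↦4, 3↦8}  → |V|=7 |E|=10  E = 0-p->0 0-q->1 0-q->3 1-p->0 1-q->3 2-p->0 4-q->4 5-p->0 5-q->4 6-p->5
step 2: apply R2 at {0↦2, 1↦0, 2↦1}  → |V|=6 |E|=8  E = 0-p->0 0-q->3 1-p->0 1-q->3 4-q->4 5-p->0 5-q->4 6-p->5
step 3: apply R2 at {0↦6, 1↦5, 2↦4}  → |V|=5 |E|=6  E = 0-p->0 0-q->3 1-p->0 1-q->3 4-q->4 5-p->0
step 4: apply R2 at {0↦5, 1↦0, 2↦3}  → |V|=4 |E|=4  E = 0-p->0 1-p->0 1-q->3 4-q->4
step 5: apply R0 at {0↦3, 1↦0, 2↦1, 3↦4}  → |V|=2 |E|=2  E = 0-p->0 1-p->0
normal form: no rule applies after step 5
NF nodes: {0:B, 1:A}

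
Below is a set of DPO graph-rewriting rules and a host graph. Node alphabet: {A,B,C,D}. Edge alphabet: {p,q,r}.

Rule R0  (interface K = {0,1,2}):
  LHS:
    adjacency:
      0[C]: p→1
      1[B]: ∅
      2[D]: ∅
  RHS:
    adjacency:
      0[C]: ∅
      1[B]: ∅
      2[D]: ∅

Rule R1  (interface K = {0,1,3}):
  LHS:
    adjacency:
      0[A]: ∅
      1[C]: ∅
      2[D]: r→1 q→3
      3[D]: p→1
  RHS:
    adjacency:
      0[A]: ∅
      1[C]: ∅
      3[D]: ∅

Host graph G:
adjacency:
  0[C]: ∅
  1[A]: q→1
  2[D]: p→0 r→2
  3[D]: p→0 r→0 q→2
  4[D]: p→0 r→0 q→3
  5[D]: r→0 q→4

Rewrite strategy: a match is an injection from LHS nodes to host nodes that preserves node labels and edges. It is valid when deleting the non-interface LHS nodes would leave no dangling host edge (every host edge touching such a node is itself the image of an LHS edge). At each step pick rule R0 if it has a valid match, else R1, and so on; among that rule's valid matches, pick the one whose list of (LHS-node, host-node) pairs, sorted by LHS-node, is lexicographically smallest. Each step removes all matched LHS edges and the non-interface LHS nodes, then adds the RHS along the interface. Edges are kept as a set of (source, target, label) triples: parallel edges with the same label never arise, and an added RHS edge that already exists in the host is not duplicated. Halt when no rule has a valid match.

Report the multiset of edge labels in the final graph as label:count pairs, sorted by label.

Answer: q:1 r:1

Rewrite trace:
[0] host  ⇒  6 nodes, 11 edges  {1-q->1 2-p->0 2-r->2 3-p->0 3-r->0 3-q->2 4-p->0 4-r->0 4-q->3 5-r->0 5-q->4}
[1] R1 @ {0↦1, 1↦0, 2↦5, 3↦4}  ⇒  5 nodes, 8 edges  {1-q->1 2-p->0 2-r->2 3-p->0 3-r->0 3-q->2 4-r->0 4-q->3}
[2] R1 @ {0↦1, 1↦0, 2↦4, 3↦3}  ⇒  4 nodes, 5 edges  {1-q->1 2-p->0 2-r->2 3-r->0 3-q->2}
[3] R1 @ {0↦1, 1↦0, 2↦3, 3↦2}  ⇒  3 nodes, 2 edges  {1-q->1 2-r->2}
final graph: no rule applies after step 3
NF edges: [(1, 1, 'q'), (2, 2, 'r')]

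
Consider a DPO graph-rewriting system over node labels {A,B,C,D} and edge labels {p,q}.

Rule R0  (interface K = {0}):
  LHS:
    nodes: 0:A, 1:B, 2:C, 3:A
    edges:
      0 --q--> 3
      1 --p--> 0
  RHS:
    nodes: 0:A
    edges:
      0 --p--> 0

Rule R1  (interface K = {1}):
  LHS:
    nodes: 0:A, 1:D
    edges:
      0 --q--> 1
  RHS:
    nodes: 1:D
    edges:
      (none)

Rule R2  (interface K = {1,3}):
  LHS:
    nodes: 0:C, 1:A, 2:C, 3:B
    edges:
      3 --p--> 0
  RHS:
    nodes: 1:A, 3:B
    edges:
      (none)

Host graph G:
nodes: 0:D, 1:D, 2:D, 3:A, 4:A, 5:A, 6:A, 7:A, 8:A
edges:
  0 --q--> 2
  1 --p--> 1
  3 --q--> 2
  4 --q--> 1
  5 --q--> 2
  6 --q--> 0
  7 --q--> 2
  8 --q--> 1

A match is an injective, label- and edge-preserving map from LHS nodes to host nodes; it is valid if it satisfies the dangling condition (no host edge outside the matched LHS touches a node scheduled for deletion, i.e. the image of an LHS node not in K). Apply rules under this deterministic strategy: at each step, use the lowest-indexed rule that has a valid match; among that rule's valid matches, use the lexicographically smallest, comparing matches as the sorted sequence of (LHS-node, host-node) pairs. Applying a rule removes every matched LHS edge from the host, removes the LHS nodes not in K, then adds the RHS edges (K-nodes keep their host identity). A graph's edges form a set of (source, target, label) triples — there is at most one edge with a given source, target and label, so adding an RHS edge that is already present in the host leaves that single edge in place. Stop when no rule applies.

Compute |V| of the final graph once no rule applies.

Answer: 3

Derivation:
initial: |V|=9 |E|=8  E = 0-q->2 1-p->1 3-q->2 4-q->1 5-q->2 6-q->0 7-q->2 8-q->1
step 1: apply R1 at {0↦3, 1↦2}  → |V|=8 |E|=7  E = 0-q->2 1-p->1 4-q->1 5-q->2 6-q->0 7-q->2 8-q->1
step 2: apply R1 at {0↦4, 1↦1}  → |V|=7 |E|=6  E = 0-q->2 1-p->1 5-q->2 6-q->0 7-q->2 8-q->1
step 3: apply R1 at {0↦5, 1↦2}  → |V|=6 |E|=5  E = 0-q->2 1-p->1 6-q->0 7-q->2 8-q->1
step 4: apply R1 at {0↦6, 1↦0}  → |V|=5 |E|=4  E = 0-q->2 1-p->1 7-q->2 8-q->1
step 5: apply R1 at {0↦7, 1↦2}  → |V|=4 |E|=3  E = 0-q->2 1-p->1 8-q->1
step 6: apply R1 at {0↦8, 1↦1}  → |V|=3 |E|=2  E = 0-q->2 1-p->1
final graph: no rule applies after step 6
NF nodes: {0:D, 1:D, 2:D}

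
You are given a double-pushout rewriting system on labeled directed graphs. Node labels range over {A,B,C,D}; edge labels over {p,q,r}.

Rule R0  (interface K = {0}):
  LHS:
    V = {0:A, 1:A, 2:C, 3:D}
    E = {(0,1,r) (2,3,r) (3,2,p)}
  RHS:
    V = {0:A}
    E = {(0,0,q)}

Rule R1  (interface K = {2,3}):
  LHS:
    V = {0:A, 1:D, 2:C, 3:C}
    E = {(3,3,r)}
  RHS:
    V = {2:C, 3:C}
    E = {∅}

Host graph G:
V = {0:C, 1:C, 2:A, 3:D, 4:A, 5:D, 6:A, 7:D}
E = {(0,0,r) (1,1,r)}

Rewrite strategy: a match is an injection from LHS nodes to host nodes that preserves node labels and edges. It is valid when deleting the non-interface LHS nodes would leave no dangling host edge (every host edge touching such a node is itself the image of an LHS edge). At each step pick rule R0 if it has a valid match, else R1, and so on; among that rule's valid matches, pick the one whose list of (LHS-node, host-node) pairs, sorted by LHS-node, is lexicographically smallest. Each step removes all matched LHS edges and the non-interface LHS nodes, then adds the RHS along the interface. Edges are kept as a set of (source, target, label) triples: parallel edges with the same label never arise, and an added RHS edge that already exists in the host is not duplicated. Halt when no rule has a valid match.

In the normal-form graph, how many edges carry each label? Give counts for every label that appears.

Answer: (no edges)

Rewrite trace:
[0] host  ⇒  8 nodes, 2 edges  {0-r->0 1-r->1}
[1] R1 @ {0↦2, 1↦3, 2↦0, 3↦1}  ⇒  6 nodes, 1 edges  {0-r->0}
[2] R1 @ {0↦4, 1↦5, 2↦1, 3↦0}  ⇒  4 nodes, 0 edges  {∅}
normal form: no rule applies after step 2
NF edges: []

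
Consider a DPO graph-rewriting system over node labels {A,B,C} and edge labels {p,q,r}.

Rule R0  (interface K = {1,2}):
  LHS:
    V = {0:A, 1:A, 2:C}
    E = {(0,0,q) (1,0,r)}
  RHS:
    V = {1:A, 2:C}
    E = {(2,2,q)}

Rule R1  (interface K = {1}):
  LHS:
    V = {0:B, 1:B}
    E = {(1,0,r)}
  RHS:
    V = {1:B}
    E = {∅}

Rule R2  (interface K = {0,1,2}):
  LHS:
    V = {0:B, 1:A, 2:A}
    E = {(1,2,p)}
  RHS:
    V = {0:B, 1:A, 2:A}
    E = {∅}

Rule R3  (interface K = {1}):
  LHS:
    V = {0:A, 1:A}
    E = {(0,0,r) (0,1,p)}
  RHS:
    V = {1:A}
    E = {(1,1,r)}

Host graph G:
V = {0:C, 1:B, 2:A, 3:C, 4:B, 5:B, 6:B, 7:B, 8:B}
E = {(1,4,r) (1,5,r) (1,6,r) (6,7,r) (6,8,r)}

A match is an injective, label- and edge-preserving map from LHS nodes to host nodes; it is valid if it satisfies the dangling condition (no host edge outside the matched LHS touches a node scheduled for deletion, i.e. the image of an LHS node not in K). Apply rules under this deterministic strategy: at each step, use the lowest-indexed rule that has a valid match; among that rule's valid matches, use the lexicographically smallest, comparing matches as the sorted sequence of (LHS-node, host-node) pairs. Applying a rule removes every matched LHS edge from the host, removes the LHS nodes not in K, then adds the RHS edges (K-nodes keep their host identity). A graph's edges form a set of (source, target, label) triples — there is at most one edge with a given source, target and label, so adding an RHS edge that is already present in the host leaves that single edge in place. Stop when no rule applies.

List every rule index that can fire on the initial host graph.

R0: no valid match — LHS pattern not found
R1: 4 valid matches — {0↦4, 1↦1}, {0↦5, 1↦1}, {0↦7, 1↦6} (+1 more)
R2: no valid match — LHS pattern not found
R3: no valid match — LHS pattern not found

Answer: [R1]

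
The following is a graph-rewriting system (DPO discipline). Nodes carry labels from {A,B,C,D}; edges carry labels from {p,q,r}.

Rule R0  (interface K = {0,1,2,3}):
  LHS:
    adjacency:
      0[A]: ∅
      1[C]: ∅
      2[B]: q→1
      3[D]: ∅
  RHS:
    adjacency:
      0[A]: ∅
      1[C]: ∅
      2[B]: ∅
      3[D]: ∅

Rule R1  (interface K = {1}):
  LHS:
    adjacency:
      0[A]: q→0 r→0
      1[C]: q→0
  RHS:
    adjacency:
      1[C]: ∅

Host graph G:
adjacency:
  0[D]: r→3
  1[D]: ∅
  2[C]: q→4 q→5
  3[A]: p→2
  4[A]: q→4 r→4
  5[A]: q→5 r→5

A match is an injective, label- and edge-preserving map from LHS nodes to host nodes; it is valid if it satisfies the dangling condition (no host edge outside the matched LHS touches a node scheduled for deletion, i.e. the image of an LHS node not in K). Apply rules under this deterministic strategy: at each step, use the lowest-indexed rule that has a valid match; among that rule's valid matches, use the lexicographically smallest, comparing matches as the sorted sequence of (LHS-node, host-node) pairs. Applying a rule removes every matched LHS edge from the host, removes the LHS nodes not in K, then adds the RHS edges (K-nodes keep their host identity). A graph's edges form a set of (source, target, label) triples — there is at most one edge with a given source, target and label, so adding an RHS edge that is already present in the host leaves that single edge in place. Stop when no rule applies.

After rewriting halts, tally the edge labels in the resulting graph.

start.  V:6 E:8  edges: 0-r->3 2-q->4 2-q->5 3-p->2 4-q->4 4-r->4 5-q->5 5-r->5
1. fire R1 via {0↦4, 1↦2}  →  V:5 E:5  edges: 0-r->3 2-q->5 3-p->2 5-q->5 5-r->5
2. fire R1 via {0↦5, 1↦2}  →  V:4 E:2  edges: 0-r->3 3-p->2
normal form: no rule applies after step 2
NF edges: [(0, 3, 'r'), (3, 2, 'p')]

Answer: p:1 r:1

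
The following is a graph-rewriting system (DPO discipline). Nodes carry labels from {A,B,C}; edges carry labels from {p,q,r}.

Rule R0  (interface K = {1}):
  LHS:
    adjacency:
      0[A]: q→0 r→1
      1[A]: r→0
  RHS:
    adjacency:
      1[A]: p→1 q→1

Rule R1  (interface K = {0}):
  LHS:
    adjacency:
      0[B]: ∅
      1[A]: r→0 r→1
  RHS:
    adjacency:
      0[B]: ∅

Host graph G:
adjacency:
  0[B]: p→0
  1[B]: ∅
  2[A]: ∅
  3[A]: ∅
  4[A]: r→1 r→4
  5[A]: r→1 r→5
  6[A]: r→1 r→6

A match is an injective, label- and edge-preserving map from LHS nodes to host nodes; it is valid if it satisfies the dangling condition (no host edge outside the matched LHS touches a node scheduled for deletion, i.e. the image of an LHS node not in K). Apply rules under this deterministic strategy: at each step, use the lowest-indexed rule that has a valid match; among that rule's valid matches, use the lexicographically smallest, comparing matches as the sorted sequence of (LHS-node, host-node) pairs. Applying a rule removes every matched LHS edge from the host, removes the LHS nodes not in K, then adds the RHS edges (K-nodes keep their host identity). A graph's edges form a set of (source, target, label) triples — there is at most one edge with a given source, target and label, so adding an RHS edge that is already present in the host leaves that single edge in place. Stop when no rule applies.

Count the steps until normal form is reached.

start.  V:7 E:7  edges: 0-p->0 4-r->1 4-r->4 5-r->1 5-r->5 6-r->1 6-r->6
1. fire R1 via {0↦1, 1↦4}  →  V:6 E:5  edges: 0-p->0 5-r->1 5-r->5 6-r->1 6-r->6
2. fire R1 via {0↦1, 1↦5}  →  V:5 E:3  edges: 0-p->0 6-r->1 6-r->6
3. fire R1 via {0↦1, 1↦6}  →  V:4 E:1  edges: 0-p->0
halt: no rule applies after step 3

Answer: 3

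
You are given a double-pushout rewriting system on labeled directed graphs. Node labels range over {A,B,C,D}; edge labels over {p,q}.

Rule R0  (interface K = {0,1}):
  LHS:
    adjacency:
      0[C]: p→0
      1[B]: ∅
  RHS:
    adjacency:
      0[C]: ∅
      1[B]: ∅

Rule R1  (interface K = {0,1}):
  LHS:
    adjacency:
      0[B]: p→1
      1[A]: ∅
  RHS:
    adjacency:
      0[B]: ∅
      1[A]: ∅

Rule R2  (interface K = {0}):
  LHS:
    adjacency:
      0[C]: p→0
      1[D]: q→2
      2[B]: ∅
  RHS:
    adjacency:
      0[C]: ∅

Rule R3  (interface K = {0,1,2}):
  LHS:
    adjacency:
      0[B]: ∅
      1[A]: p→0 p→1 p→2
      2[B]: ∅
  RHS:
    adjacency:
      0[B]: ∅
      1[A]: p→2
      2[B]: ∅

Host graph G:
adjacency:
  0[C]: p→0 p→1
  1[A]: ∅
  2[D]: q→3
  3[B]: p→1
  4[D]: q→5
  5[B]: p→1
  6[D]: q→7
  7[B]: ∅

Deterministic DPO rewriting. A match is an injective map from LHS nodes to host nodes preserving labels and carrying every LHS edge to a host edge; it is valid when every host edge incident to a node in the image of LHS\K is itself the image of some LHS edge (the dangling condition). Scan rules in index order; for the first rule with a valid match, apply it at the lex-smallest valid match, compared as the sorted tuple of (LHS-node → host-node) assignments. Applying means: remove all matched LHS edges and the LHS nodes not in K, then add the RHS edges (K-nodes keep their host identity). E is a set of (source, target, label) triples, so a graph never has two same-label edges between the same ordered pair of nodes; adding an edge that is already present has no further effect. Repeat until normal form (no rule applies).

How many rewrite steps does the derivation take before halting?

[0] host  ⇒  8 nodes, 7 edges  {0-p->0 0-p->1 2-q->3 3-p->1 4-q->5 5-p->1 6-q->7}
[1] R0 @ {0↦0, 1↦3}  ⇒  8 nodes, 6 edges  {0-p->1 2-q->3 3-p->1 4-q->5 5-p->1 6-q->7}
[2] R1 @ {0↦3, 1↦1}  ⇒  8 nodes, 5 edges  {0-p->1 2-q->3 4-q->5 5-p->1 6-q->7}
[3] R1 @ {0↦5, 1↦1}  ⇒  8 nodes, 4 edges  {0-p->1 2-q->3 4-q->5 6-q->7}
normal form: no rule applies after step 3

Answer: 3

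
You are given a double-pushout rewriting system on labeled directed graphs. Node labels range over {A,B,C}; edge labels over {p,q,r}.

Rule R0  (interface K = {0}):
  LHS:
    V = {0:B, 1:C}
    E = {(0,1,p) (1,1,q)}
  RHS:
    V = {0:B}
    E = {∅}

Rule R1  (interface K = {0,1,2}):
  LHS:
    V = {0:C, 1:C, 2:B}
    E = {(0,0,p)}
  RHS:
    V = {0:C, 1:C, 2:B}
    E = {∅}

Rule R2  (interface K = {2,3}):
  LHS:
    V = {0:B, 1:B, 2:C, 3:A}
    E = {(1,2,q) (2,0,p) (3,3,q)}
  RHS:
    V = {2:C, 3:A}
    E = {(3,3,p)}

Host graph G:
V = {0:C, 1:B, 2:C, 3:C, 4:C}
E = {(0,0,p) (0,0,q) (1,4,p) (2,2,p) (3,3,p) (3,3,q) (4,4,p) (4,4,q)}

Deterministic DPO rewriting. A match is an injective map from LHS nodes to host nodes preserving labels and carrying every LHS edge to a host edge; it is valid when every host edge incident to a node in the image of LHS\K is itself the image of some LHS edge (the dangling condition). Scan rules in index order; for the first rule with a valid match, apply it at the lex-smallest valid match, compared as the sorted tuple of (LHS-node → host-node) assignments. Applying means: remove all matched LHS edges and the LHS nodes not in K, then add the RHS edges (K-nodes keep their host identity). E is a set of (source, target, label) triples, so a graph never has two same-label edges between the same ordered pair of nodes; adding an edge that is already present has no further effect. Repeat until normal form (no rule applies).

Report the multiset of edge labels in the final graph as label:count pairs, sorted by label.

Answer: q:2

Rewrite trace:
initial: |V|=5 |E|=8  E = 0-p->0 0-q->0 1-p->4 2-p->2 3-p->3 3-q->3 4-p->4 4-q->4
step 1: apply R1 at {0↦0, 1↦2, 2↦1}  → |V|=5 |E|=7  E = 0-q->0 1-p->4 2-p->2 3-p->3 3-q->3 4-p->4 4-q->4
step 2: apply R1 at {0↦2, 1↦0, 2↦1}  → |V|=5 |E|=6  E = 0-q->0 1-p->4 3-p->3 3-q->3 4-p->4 4-q->4
step 3: apply R1 at {0↦3, 1↦0, 2↦1}  → |V|=5 |E|=5  E = 0-q->0 1-p->4 3-q->3 4-p->4 4-q->4
step 4: apply R1 at {0↦4, 1↦0, 2↦1}  → |V|=5 |E|=4  E = 0-q->0 1-p->4 3-q->3 4-q->4
step 5: apply R0 at {0↦1, 1↦4}  → |V|=4 |E|=2  E = 0-q->0 3-q->3
final graph: no rule applies after step 5
NF edges: [(0, 0, 'q'), (3, 3, 'q')]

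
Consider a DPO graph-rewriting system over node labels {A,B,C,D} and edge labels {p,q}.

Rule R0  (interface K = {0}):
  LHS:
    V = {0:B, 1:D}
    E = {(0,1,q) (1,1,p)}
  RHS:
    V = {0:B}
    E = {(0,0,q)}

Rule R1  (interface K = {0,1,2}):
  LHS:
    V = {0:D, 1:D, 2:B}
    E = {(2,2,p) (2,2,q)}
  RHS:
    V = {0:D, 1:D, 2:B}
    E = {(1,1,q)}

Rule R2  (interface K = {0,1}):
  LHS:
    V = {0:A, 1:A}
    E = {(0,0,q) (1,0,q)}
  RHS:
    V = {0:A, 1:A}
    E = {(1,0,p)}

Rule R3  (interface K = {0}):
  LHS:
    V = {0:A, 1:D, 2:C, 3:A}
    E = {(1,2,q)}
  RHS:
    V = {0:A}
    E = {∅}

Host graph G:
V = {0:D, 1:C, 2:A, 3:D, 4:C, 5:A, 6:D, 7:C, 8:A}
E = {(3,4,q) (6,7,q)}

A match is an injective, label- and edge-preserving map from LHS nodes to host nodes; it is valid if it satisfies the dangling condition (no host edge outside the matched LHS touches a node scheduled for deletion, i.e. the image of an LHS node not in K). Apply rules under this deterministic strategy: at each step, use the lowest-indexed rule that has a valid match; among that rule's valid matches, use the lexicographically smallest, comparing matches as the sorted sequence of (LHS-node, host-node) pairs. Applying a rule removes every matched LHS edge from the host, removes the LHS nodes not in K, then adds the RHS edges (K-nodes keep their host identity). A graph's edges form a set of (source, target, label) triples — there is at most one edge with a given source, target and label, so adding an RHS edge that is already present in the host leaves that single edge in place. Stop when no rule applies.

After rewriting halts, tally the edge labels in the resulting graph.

initial: |V|=9 |E|=2  E = 3-q->4 6-q->7
step 1: apply R3 at {0↦2, 1↦3, 2↦4, 3↦5}  → |V|=6 |E|=1  E = 6-q->7
step 2: apply R3 at {0↦2, 1↦6, 2↦7, 3↦8}  → |V|=3 |E|=0  E = ∅
normal form: no rule applies after step 2
NF edges: []

Answer: (no edges)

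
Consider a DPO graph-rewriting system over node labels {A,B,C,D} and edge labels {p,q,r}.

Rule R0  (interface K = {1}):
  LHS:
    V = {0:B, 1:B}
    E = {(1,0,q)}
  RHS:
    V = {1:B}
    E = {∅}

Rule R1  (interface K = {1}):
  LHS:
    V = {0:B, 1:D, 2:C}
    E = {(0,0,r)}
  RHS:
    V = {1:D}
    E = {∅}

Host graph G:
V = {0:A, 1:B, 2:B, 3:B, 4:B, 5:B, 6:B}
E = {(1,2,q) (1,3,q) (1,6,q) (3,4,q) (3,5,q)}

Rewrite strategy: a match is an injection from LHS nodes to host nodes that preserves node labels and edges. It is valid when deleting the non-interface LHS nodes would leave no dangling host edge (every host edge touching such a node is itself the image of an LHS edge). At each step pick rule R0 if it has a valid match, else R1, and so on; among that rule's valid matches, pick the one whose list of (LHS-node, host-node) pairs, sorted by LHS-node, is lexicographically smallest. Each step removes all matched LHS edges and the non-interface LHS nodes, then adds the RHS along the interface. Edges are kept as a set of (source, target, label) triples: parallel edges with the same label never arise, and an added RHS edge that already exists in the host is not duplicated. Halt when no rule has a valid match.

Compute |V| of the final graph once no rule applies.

Answer: 2

Steps:
start.  V:7 E:5  edges: 1-q->2 1-q->3 1-q->6 3-q->4 3-q->5
1. fire R0 via {0↦2, 1↦1}  →  V:6 E:4  edges: 1-q->3 1-q->6 3-q->4 3-q->5
2. fire R0 via {0↦4, 1↦3}  →  V:5 E:3  edges: 1-q->3 1-q->6 3-q->5
3. fire R0 via {0↦5, 1↦3}  →  V:4 E:2  edges: 1-q->3 1-q->6
4. fire R0 via {0↦3, 1↦1}  →  V:3 E:1  edges: 1-q->6
5. fire R0 via {0↦6, 1↦1}  →  V:2 E:0  edges: ∅
normal form: no rule applies after step 5
NF nodes: {0:A, 1:B}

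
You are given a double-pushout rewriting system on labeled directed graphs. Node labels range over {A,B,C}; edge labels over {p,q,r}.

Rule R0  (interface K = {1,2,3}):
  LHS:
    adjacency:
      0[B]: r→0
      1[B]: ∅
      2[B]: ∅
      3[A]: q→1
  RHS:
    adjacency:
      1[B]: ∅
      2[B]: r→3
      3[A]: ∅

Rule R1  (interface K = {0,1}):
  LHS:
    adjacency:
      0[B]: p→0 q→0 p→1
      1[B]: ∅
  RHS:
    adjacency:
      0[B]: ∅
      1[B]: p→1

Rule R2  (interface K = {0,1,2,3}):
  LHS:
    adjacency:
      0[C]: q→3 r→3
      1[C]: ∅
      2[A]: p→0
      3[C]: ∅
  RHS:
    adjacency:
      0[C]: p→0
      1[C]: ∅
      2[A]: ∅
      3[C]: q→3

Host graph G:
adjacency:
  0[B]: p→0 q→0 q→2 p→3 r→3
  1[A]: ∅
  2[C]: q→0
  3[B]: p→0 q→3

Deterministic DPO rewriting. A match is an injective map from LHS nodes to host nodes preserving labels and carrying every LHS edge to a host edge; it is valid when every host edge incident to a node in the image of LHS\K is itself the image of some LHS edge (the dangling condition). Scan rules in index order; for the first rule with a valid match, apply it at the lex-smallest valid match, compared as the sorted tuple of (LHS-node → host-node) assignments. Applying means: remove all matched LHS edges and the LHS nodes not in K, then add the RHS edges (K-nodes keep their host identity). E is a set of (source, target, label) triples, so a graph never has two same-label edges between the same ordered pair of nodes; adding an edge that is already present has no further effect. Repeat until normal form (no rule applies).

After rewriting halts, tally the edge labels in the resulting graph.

Answer: p:1 q:2 r:1

Steps:
start.  V:4 E:8  edges: 0-p->0 0-q->0 0-q->2 0-p->3 0-r->3 2-q->0 3-p->0 3-q->3
1. fire R1 via {0↦0, 1↦3}  →  V:4 E:6  edges: 0-q->2 0-r->3 2-q->0 3-p->0 3-p->3 3-q->3
2. fire R1 via {0↦3, 1↦0}  →  V:4 E:4  edges: 0-p->0 0-q->2 0-r->3 2-q->0
normal form: no rule applies after step 2
NF edges: [(0, 0, 'p'), (0, 2, 'q'), (0, 3, 'r'), (2, 0, 'q')]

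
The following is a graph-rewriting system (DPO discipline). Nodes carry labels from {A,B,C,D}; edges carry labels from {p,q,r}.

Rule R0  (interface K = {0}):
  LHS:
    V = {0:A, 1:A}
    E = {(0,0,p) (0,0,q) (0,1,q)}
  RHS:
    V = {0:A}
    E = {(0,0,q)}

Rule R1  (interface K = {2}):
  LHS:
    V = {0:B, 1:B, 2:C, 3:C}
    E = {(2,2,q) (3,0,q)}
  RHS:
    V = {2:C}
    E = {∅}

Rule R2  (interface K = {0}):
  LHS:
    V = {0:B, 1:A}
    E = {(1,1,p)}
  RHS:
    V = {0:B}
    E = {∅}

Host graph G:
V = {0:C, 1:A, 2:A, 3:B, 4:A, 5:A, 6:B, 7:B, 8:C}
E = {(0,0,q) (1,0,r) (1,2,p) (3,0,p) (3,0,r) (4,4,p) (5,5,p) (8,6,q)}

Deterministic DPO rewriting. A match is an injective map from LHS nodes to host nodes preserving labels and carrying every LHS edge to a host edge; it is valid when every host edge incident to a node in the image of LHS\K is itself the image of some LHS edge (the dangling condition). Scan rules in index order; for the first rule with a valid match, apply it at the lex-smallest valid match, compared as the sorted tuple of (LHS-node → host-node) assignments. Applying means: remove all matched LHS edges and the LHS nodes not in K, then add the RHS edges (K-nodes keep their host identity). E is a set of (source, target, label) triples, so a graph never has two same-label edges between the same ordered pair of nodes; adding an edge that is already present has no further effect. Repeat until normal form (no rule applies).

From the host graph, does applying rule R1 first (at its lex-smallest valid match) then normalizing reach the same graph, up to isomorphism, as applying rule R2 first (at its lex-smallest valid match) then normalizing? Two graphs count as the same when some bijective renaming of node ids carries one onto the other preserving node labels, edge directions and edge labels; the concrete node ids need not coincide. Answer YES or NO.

branch R1-first: apply at {0↦6, 1↦7, 2↦0, 3↦8} → |E|=6, then 2 more step(s) → NF |V|=4 |E|=4 V={0:C, 1:A, 2:A, 3:B} E=1-r->0 1-p->2 3-p->0 3-r->0
branch R2-first: apply at {0↦3, 1↦4} → |E|=7, then 2 more step(s) → NF |V|=4 |E|=4 V={0:C, 1:A, 2:A, 3:B} E=1-r->0 1-p->2 3-p->0 3-r->0
graphs isomorphic (equal up to label-preserving node renaming)

Answer: YES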